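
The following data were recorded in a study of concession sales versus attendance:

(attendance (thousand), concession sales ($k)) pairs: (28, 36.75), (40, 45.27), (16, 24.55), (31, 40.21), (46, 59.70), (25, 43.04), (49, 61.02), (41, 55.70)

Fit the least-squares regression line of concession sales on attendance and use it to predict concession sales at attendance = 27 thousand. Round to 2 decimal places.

n = 8, Σx = 276, Σy = 366.24, Σxy = 13574.99, Σx² = 10424
Sxx = Σx² − (Σx)²/n = 10424 − 9522 = 902
Sxy = Σxy − (Σx)(Σy)/n = 13574.99 − 12635.28 = 939.71
b = Sxy/Sxx = 939.71/902 = 1.041807
a = ȳ − b·x̄ = 45.78 − 1.041807·34.5 = 9.837655
ŷ(27) = a + b·27 = 9.837655 + 1.041807·27 = 37.966447

37.97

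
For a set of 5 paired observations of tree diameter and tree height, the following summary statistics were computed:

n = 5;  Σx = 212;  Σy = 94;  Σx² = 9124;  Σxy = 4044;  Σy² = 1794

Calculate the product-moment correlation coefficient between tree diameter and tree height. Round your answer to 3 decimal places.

0.970

Sxx = Σx² − (Σx)²/n = 9124 − 8988.8 = 135.2
Sxy = Σxy − (Σx)(Σy)/n = 4044 − 3985.6 = 58.4
Syy = Σy² − (Σy)²/n = 1794 − 1767.2 = 26.8
r = Sxy/√(Sxx·Syy) = 58.4/√(3623.36) = 58.4/60.194352 = 0.970191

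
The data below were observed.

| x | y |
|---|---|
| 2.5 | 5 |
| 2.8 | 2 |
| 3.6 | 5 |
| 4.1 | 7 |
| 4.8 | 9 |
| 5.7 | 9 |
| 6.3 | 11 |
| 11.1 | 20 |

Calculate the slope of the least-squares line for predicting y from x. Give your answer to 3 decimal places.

n = 8, Σx = 40.9, Σy = 68, Σxy = 450.6, Σx² = 262.29
Sxx = Σx² − (Σx)²/n = 262.29 − 209.10125 = 53.18875
Sxy = Σxy − (Σx)(Σy)/n = 450.6 − 347.65 = 102.95
b = Sxy/Sxx = 102.95/53.18875 = 1.935560

1.936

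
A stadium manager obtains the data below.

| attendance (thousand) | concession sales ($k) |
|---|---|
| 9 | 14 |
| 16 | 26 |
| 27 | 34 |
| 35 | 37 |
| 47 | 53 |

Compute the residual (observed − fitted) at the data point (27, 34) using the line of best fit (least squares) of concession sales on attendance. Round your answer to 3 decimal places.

1.013

n = 5, Σx = 134, Σy = 164, Σxy = 5246, Σx² = 4500
Sxx = Σx² − (Σx)²/n = 4500 − 3591.2 = 908.8
Sxy = Σxy − (Σx)(Σy)/n = 5246 − 4395.2 = 850.8
b = Sxy/Sxx = 850.8/908.8 = 0.936180
a = ȳ − b·x̄ = 32.8 − 0.936180·26.8 = 7.710387
ŷ(27) = 7.710387 + 0.936180·27 = 32.987236
residual = y − ŷ = 34 − 32.987236 = 1.012764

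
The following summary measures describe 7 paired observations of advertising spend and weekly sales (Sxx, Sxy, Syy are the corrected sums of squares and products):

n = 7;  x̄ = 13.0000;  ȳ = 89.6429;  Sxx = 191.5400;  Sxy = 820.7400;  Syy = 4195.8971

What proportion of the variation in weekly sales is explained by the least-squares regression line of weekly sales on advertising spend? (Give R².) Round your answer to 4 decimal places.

R² = Sxy²/(Sxx·Syy) = (820.74)²/(191.54·4195.8971) = 0.838160

0.8382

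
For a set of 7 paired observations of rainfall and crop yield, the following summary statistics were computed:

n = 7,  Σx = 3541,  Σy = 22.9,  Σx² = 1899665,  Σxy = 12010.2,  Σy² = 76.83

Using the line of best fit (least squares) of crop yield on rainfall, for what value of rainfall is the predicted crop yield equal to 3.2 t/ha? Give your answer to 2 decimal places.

487.68

Sxx = Σx² − (Σx)²/n = 1899665 − 1791240.142857 = 108424.857143
Sxy = Σxy − (Σx)(Σy)/n = 12010.2 − 11584.128571 = 426.071429
b = Sxy/Sxx = 426.071429/108424.857143 = 0.003930
a = ȳ − b·x̄ = 3.271429 − 0.003930·505.857143 = 1.283589
Set a + b·x = 3.2: x = (3.2 − 1.283589) / 0.003930 = 487.680302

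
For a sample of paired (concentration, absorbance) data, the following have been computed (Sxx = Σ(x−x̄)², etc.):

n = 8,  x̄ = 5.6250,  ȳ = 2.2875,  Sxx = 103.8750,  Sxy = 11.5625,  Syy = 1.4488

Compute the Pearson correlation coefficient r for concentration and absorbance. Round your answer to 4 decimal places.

0.9425

r = Sxy/√(Sxx·Syy) = 11.5625/√(150.4941) = 11.5625/12.267604 = 0.942523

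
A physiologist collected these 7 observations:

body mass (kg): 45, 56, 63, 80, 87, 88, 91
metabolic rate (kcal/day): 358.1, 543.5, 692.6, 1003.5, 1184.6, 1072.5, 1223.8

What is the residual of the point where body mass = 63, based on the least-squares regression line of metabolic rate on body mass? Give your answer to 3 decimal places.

6.656

n = 7, Σx = 510, Σy = 6078.6, Σxy = 479270.3, Σx² = 39124
Sxx = Σx² − (Σx)²/n = 39124 − 37157.142857 = 1966.857143
Sxy = Σxy − (Σx)(Σy)/n = 479270.3 − 442869.428571 = 36400.871429
b = Sxy/Sxx = 36400.871429/1966.857143 = 18.507125
a = ȳ − b·x̄ = 868.371429 − 18.507125·72.857143 = -480.004837
ŷ(63) = -480.004837 + 18.507125·63 = 685.944051
residual = y − ŷ = 692.6 − 685.944051 = 6.655949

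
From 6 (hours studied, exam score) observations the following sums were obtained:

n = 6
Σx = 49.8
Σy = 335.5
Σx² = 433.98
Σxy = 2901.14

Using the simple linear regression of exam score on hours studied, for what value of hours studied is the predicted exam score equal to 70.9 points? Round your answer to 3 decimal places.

10.955

Sxx = Σx² − (Σx)²/n = 433.98 − 413.34 = 20.64
Sxy = Σxy − (Σx)(Σy)/n = 2901.14 − 2784.65 = 116.49
b = Sxy/Sxx = 116.49/20.64 = 5.643895
a = ȳ − b·x̄ = 55.916667 − 5.643895·8.3 = 9.072335
Set a + b·x = 70.9: x = (70.9 − 9.072335) / 5.643895 = 10.954786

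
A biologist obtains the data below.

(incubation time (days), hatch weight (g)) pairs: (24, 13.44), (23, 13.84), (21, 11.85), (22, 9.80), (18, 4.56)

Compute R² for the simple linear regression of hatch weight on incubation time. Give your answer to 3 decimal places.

0.846

n = 5, Σx = 108, Σy = 53.49, Σxy = 1187.41, Σx² = 2354, Σy² = 629.4353
Sxx = Σx² − (Σx)²/n = 2354 − 2332.8 = 21.2
Sxy = Σxy − (Σx)(Σy)/n = 1187.41 − 1155.384 = 32.026
Syy = Σy² − (Σy)²/n = 629.4353 − 572.23602 = 57.19928
R² = Sxy²/(Sxx·Syy) = (32.026)²/(21.2·57.19928) = 0.845822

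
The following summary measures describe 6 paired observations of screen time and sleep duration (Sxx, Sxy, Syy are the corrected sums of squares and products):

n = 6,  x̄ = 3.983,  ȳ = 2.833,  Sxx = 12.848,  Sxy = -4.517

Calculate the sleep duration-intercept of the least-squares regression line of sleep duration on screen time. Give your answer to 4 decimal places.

b = Sxy/Sxx = -4.517/12.848 = -0.351572
a = ȳ − b·x̄ = 2.833 − (-0.351572)·3.983 = 4.233312

4.2333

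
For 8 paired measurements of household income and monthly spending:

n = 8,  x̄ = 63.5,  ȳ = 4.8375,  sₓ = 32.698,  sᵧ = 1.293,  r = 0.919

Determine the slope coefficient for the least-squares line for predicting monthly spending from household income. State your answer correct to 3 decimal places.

0.036

b = r · sᵧ/sₓ = 0.919 · 1.293/32.698 = 0.036341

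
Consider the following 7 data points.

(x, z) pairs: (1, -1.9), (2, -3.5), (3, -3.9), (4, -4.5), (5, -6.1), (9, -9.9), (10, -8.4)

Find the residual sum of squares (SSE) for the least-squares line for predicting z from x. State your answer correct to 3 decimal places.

3.334

n = 7, Σx = 34, Σy = -38.2, Σxy = -242.2, Σx² = 236, Σy² = 257.1
Sxx = Σx² − (Σx)²/n = 236 − 165.142857 = 70.857143
Sxy = Σxy − (Σx)(Σy)/n = -242.2 − (-185.542857) = -56.657143
Syy = Σy² − (Σy)²/n = 257.1 − 208.462857 = 48.637143
b = Sxy/Sxx = -56.657143/70.857143 = -0.799597
SSE = Syy − b·Sxy = 48.637143 − (-0.799597)·(-56.657143) = 3.334274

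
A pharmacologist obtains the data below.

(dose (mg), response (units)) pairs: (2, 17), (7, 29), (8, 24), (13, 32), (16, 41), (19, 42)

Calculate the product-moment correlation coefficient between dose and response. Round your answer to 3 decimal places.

n = 6, Σx = 65, Σy = 185, Σxy = 2299, Σx² = 903, Σy² = 6175
Sxx = Σx² − (Σx)²/n = 903 − 704.166667 = 198.833333
Sxy = Σxy − (Σx)(Σy)/n = 2299 − 2004.166667 = 294.833333
Syy = Σy² − (Σy)²/n = 6175 − 5704.166667 = 470.833333
r = Sxy/√(Sxx·Syy) = 294.833333/√(93617.361111) = 294.833333/305.969543 = 0.963604

0.964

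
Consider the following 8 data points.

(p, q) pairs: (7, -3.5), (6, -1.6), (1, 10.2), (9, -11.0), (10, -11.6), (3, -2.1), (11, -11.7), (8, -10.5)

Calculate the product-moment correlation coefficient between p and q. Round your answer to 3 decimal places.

-0.928

n = 8, Σx = 55, Σy = -41.8, Σxy = -457.9, Σx² = 461, Σy² = 625.96
Sxx = Σx² − (Σx)²/n = 461 − 378.125 = 82.875
Sxy = Σxy − (Σx)(Σy)/n = -457.9 − (-287.375) = -170.525
Syy = Σy² − (Σy)²/n = 625.96 − 218.405 = 407.555
r = Sxy/√(Sxx·Syy) = -170.525/√(33776.120625) = -170.525/183.782808 = -0.927862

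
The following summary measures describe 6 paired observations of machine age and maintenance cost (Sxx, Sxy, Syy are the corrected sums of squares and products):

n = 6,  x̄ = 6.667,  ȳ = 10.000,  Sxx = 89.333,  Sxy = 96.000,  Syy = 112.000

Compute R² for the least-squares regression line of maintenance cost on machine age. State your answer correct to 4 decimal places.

0.9211

R² = Sxy²/(Sxx·Syy) = (96)²/(89.333·112) = 0.921112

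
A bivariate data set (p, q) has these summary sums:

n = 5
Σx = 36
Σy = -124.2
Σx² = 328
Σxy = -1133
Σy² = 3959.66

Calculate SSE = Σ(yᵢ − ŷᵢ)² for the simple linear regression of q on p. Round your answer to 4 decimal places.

45.9515

Sxx = Σx² − (Σx)²/n = 328 − 259.2 = 68.8
Sxy = Σxy − (Σx)(Σy)/n = -1133 − (-894.24) = -238.76
Syy = Σy² − (Σy)²/n = 3959.66 − 3085.128 = 874.532
b = Sxy/Sxx = -238.76/68.8 = -3.470349
SSE = Syy − b·Sxy = 874.532 − (-3.470349)·(-238.76) = 45.951512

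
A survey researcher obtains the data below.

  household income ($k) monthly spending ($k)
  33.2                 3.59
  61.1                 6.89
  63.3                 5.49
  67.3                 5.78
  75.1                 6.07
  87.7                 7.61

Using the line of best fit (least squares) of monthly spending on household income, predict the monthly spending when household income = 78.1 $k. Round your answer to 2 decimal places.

6.81

n = 6, Σx = 387.7, Σy = 35.43, Σxy = 2399.932, Σx² = 26702.93
Sxx = Σx² − (Σx)²/n = 26702.93 − 25051.881667 = 1651.048333
Sxy = Σxy − (Σx)(Σy)/n = 2399.932 − 2289.3685 = 110.5635
b = Sxy/Sxx = 110.5635/1651.048333 = 0.066966
a = ȳ − b·x̄ = 5.905 − 0.066966·64.616667 = 1.577904
ŷ(78.1) = a + b·78.1 = 1.577904 + 0.066966·78.1 = 6.807920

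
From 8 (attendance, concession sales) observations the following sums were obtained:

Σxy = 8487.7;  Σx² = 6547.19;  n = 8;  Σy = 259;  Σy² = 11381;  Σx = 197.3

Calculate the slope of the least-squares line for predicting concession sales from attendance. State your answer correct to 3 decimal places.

1.249

Sxx = Σx² − (Σx)²/n = 6547.19 − 4865.91125 = 1681.27875
Sxy = Σxy − (Σx)(Σy)/n = 8487.7 − 6387.5875 = 2100.1125
b = Sxy/Sxx = 2100.1125/1681.27875 = 1.249116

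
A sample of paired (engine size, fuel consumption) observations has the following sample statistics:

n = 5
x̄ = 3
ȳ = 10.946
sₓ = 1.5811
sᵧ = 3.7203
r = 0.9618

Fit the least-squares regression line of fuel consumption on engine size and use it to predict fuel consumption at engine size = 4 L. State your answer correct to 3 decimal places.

b = r · sᵧ/sₓ = 0.9618 · 3.7203/1.5811 = 2.263098
a = ȳ − b·x̄ = 10.946 − 2.263098·3 = 4.156705
ŷ(4) = a + b·4 = 4.156705 + 2.263098·4 = 13.209098

13.209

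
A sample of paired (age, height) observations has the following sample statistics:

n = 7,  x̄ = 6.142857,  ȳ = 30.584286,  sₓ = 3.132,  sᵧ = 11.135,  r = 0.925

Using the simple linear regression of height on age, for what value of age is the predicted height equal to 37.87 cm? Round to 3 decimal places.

b = r · sᵧ/sₓ = 0.925 · 11.135/3.132 = 3.288594
a = ȳ − b·x̄ = 30.584286 − 3.288594·6.142857 = 10.382926
Set a + b·x = 37.87: x = (37.87 − 10.382926) / 3.288594 = 8.358307

8.358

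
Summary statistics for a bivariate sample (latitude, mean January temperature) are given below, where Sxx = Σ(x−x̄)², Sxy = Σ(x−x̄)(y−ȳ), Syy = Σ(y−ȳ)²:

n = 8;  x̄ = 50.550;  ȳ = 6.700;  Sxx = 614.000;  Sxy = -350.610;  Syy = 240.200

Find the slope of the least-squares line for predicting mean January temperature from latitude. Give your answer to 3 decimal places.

-0.571

b = Sxy/Sxx = -350.61/614 = -0.571026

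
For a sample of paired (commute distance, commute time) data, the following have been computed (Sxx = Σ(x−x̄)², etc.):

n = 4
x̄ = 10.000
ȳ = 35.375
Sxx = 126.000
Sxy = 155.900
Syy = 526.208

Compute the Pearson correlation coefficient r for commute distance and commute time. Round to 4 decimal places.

r = Sxy/√(Sxx·Syy) = 155.9/√(66302.208) = 155.9/257.492151 = 0.605455

0.6055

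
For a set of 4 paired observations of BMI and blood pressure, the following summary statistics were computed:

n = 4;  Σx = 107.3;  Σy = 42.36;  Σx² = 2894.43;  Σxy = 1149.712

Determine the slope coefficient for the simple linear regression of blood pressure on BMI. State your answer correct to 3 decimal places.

Sxx = Σx² − (Σx)²/n = 2894.43 − 2878.3225 = 16.1075
Sxy = Σxy − (Σx)(Σy)/n = 1149.712 − 1136.307 = 13.405
b = Sxy/Sxx = 13.405/16.1075 = 0.832221

0.832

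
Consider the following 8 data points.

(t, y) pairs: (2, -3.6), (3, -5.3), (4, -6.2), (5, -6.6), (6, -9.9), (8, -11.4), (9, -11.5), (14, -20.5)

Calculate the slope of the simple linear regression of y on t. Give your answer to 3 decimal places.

n = 8, Σx = 51, Σy = -75, Σxy = -622, Σx² = 431
Sxx = Σx² − (Σx)²/n = 431 − 325.125 = 105.875
Sxy = Σxy − (Σx)(Σy)/n = -622 − (-478.125) = -143.875
b = Sxy/Sxx = -143.875/105.875 = -1.358914

-1.359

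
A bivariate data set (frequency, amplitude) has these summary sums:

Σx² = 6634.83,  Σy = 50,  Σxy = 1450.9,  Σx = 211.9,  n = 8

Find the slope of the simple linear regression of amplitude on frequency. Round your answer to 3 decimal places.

0.124

Sxx = Σx² − (Σx)²/n = 6634.83 − 5612.70125 = 1022.12875
Sxy = Σxy − (Σx)(Σy)/n = 1450.9 − 1324.375 = 126.525
b = Sxy/Sxx = 126.525/1022.12875 = 0.123786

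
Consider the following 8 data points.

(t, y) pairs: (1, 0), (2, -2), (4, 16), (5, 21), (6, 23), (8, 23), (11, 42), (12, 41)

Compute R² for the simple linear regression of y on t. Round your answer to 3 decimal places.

0.933

n = 8, Σx = 49, Σy = 164, Σxy = 1441, Σx² = 411, Σy² = 5204
Sxx = Σx² − (Σx)²/n = 411 − 300.125 = 110.875
Sxy = Σxy − (Σx)(Σy)/n = 1441 − 1004.5 = 436.5
Syy = Σy² − (Σy)²/n = 5204 − 3362 = 1842
R² = Sxy²/(Sxx·Syy) = (436.5)²/(110.875·1842) = 0.932922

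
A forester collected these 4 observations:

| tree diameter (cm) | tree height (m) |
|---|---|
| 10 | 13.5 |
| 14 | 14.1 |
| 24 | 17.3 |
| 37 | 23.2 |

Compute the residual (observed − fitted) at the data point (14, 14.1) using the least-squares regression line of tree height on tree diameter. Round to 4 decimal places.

-0.2756

n = 4, Σx = 85, Σy = 68.1, Σxy = 1606, Σx² = 2241
Sxx = Σx² − (Σx)²/n = 2241 − 1806.25 = 434.75
Sxy = Σxy − (Σx)(Σy)/n = 1606 − 1447.125 = 158.875
b = Sxy/Sxx = 158.875/434.75 = 0.365440
a = ȳ − b·x̄ = 17.025 − 0.365440·21.25 = 9.259402
ŷ(14) = 9.259402 + 0.365440·14 = 14.375561
residual = y − ŷ = 14.1 − 14.375561 = -0.275561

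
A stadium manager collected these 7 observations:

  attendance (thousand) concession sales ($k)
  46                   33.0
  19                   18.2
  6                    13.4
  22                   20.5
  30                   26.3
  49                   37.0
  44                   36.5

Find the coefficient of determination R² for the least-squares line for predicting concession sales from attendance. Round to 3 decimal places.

n = 7, Σx = 216, Σy = 184.9, Σxy = 6603.2, Σx² = 8234, Σy² = 5412.99
Sxx = Σx² − (Σx)²/n = 8234 − 6665.142857 = 1568.857143
Sxy = Σxy − (Σx)(Σy)/n = 6603.2 − 5705.485714 = 897.714286
Syy = Σy² − (Σy)²/n = 5412.99 − 4884.001429 = 528.988571
R² = Sxy²/(Sxx·Syy) = (897.714286)²/(1568.857143·528.988571) = 0.971061

0.971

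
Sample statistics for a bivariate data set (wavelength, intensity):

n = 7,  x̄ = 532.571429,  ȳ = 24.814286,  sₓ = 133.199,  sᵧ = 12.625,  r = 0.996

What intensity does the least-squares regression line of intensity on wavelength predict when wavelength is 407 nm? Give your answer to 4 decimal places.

12.9599

b = r · sᵧ/sₓ = 0.996 · 12.625/133.199 = 0.094404
a = ȳ − b·x̄ = 24.814286 − 0.094404·532.571429 = -25.462514
ŷ(407) = a + b·407 = -25.462514 + 0.094404·407 = 12.959858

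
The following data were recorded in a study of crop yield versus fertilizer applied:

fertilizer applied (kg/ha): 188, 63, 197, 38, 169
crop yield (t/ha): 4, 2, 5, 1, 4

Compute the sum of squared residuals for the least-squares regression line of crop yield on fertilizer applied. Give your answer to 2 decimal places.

n = 5, Σx = 655, Σy = 16, Σxy = 2577, Σx² = 108127, Σy² = 62
Sxx = Σx² − (Σx)²/n = 108127 − 85805 = 22322
Sxy = Σxy − (Σx)(Σy)/n = 2577 − 2096 = 481
Syy = Σy² − (Σy)²/n = 62 − 51.2 = 10.8
b = Sxy/Sxx = 481/22322 = 0.021548
SSE = Syy − b·Sxy = 10.8 − 0.021548·481 = 0.435293

0.44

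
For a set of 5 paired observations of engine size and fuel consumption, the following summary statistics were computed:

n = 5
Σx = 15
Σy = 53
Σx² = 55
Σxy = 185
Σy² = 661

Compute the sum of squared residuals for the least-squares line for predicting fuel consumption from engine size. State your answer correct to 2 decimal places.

Sxx = Σx² − (Σx)²/n = 55 − 45 = 10
Sxy = Σxy − (Σx)(Σy)/n = 185 − 159 = 26
Syy = Σy² − (Σy)²/n = 661 − 561.8 = 99.2
b = Sxy/Sxx = 26/10 = 2.6
SSE = Syy − b·Sxy = 99.2 − 2.6·26 = 31.6

31.60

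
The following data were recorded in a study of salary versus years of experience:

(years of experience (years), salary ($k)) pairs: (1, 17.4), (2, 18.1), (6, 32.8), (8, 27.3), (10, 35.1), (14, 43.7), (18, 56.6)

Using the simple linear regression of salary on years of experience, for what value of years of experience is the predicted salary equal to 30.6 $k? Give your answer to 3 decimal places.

n = 7, Σx = 59, Σy = 231, Σxy = 2450.4, Σx² = 725
Sxx = Σx² − (Σx)²/n = 725 − 497.285714 = 227.714286
Sxy = Σxy − (Σx)(Σy)/n = 2450.4 − 1947 = 503.4
b = Sxy/Sxx = 503.4/227.714286 = 2.210665
a = ȳ − b·x̄ = 33 − 2.210665·8.428571 = 14.367252
Set a + b·x = 30.6: x = (30.6 − 14.367252) / 2.210665 = 7.342925

7.343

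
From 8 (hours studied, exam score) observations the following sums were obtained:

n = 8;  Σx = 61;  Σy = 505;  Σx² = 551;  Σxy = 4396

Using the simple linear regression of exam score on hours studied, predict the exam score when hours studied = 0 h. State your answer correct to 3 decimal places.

14.700

Sxx = Σx² − (Σx)²/n = 551 − 465.125 = 85.875
Sxy = Σxy − (Σx)(Σy)/n = 4396 − 3850.625 = 545.375
b = Sxy/Sxx = 545.375/85.875 = 6.350801
a = ȳ − b·x̄ = 63.125 − 6.350801·7.625 = 14.700146
ŷ(0) = a + b·0 = 14.700146 + 6.350801·0 = 14.700146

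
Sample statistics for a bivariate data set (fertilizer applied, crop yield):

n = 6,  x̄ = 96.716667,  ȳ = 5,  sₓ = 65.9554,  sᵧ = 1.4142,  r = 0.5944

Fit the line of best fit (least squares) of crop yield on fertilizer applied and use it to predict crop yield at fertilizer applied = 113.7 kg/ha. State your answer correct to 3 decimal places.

5.216

b = r · sᵧ/sₓ = 0.5944 · 1.4142/65.9554 = 0.012745
a = ȳ − b·x̄ = 5 − 0.012745·96.716667 = 3.767348
ŷ(113.7) = a + b·113.7 = 3.767348 + 0.012745·113.7 = 5.216452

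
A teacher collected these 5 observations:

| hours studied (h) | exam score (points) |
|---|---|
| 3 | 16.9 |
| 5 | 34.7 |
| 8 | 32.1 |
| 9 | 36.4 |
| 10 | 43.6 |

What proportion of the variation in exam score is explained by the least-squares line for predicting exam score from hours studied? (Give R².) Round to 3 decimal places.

n = 5, Σx = 35, Σy = 163.7, Σxy = 1244.6, Σx² = 279, Σy² = 5746.03
Sxx = Σx² − (Σx)²/n = 279 − 245 = 34
Sxy = Σxy − (Σx)(Σy)/n = 1244.6 − 1145.9 = 98.7
Syy = Σy² − (Σy)²/n = 5746.03 − 5359.538 = 386.492
R² = Sxy²/(Sxx·Syy) = (98.7)²/(34·386.492) = 0.741336

0.741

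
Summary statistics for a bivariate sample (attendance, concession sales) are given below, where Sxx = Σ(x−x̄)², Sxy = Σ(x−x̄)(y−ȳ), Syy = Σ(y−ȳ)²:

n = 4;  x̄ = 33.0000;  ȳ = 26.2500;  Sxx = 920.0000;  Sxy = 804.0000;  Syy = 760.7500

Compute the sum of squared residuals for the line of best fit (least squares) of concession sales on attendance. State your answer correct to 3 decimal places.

b = Sxy/Sxx = 804/920 = 0.873913
SSE = Syy − b·Sxy = 760.75 − 0.873913·804 = 58.123913

58.124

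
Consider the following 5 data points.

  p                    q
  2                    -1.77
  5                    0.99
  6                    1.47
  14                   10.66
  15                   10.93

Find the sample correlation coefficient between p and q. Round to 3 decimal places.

0.998

n = 5, Σx = 42, Σy = 22.28, Σxy = 323.42, Σx² = 486, Σy² = 239.3744
Sxx = Σx² − (Σx)²/n = 486 − 352.8 = 133.2
Sxy = Σxy − (Σx)(Σy)/n = 323.42 − 187.152 = 136.268
Syy = Σy² − (Σy)²/n = 239.3744 − 99.27968 = 140.09472
r = Sxy/√(Sxx·Syy) = 136.268/√(18660.616704) = 136.268/136.603868 = 0.997541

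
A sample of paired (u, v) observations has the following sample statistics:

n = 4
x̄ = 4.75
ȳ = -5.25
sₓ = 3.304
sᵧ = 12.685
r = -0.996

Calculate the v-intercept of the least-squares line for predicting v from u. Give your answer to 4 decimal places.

b = r · sᵧ/sₓ = -0.996 · 12.685/3.304 = -3.823929
a = ȳ − b·x̄ = -5.25 − (-3.823929)·4.75 = 12.913661

12.9137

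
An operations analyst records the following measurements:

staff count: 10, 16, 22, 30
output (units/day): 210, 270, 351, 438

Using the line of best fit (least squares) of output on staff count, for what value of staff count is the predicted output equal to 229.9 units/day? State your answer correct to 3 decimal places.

11.958

n = 4, Σx = 78, Σy = 1269, Σxy = 27282, Σx² = 1740
Sxx = Σx² − (Σx)²/n = 1740 − 1521 = 219
Sxy = Σxy − (Σx)(Σy)/n = 27282 − 24745.5 = 2536.5
b = Sxy/Sxx = 2536.5/219 = 11.582192
a = ȳ − b·x̄ = 317.25 − 11.582192·19.5 = 91.397260
Set a + b·x = 229.9: x = (229.9 − 91.397260) / 11.582192 = 11.958250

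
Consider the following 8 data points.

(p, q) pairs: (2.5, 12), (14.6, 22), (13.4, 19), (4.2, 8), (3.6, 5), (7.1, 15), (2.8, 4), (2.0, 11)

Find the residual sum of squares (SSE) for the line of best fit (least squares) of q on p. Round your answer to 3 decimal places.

73.606

n = 8, Σx = 50.2, Σy = 96, Σxy = 797.1, Σx² = 491.82, Σy² = 1440
Sxx = Σx² − (Σx)²/n = 491.82 − 315.005 = 176.815
Sxy = Σxy − (Σx)(Σy)/n = 797.1 − 602.4 = 194.7
Syy = Σy² − (Σy)²/n = 1440 − 1152 = 288
b = Sxy/Sxx = 194.7/176.815 = 1.101151
SSE = Syy − b·Sxy = 288 − 1.101151·194.7 = 73.605916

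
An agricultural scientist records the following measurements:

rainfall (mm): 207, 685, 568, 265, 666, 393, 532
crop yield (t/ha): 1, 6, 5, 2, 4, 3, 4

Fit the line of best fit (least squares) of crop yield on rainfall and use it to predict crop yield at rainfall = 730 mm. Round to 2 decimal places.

n = 7, Σx = 3316, Σy = 25, Σxy = 13658, Σx² = 1785952
Sxx = Σx² − (Σx)²/n = 1785952 − 1570836.571429 = 215115.428571
Sxy = Σxy − (Σx)(Σy)/n = 13658 − 11842.857143 = 1815.142857
b = Sxy/Sxx = 1815.142857/215115.428571 = 0.008438
a = ȳ − b·x̄ = 3.571429 − 0.008438·473.714286 = -0.425770
ŷ(730) = a + b·730 = -0.425770 + 0.008438·730 = 5.733966

5.73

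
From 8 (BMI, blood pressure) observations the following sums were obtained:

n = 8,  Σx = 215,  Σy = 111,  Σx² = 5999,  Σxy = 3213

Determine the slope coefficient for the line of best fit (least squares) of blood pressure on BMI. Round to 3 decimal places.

1.041

Sxx = Σx² − (Σx)²/n = 5999 − 5778.125 = 220.875
Sxy = Σxy − (Σx)(Σy)/n = 3213 − 2983.125 = 229.875
b = Sxy/Sxx = 229.875/220.875 = 1.040747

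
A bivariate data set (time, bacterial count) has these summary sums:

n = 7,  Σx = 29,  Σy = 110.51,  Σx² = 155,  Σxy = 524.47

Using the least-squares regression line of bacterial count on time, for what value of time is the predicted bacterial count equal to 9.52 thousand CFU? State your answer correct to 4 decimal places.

Sxx = Σx² − (Σx)²/n = 155 − 120.142857 = 34.857143
Sxy = Σxy − (Σx)(Σy)/n = 524.47 − 457.827143 = 66.642857
b = Sxy/Sxx = 66.642857/34.857143 = 1.911885
a = ȳ − b·x̄ = 15.787143 − 1.911885·4.142857 = 7.866475
Set a + b·x = 9.52: x = (9.52 − 7.866475) / 1.911885 = 0.864866

0.8649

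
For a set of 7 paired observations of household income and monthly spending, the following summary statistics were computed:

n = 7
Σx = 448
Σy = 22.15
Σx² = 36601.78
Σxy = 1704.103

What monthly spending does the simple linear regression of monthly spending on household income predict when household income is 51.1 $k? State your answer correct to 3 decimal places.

2.698

Sxx = Σx² − (Σx)²/n = 36601.78 − 28672 = 7929.78
Sxy = Σxy − (Σx)(Σy)/n = 1704.103 − 1417.6 = 286.503
b = Sxy/Sxx = 286.503/7929.78 = 0.036130
a = ȳ − b·x̄ = 3.164286 − 0.036130·64 = 0.851965
ŷ(51.1) = a + b·51.1 = 0.851965 + 0.036130·51.1 = 2.698209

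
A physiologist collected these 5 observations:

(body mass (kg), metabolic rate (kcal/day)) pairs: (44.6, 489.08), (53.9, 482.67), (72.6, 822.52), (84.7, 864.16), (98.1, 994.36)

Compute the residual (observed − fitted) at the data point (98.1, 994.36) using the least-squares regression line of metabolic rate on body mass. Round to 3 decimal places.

n = 5, Σx = 353.9, Σy = 3652.79, Σxy = 278284.901, Σx² = 26962.83
Sxx = Σx² − (Σx)²/n = 26962.83 − 25049.042 = 1913.788
Sxy = Σxy − (Σx)(Σy)/n = 278284.901 − 258544.4762 = 19740.4248
b = Sxy/Sxx = 19740.4248/1913.788 = 10.314844
a = ȳ − b·x̄ = 730.558 − 10.314844·70.78 = 0.473337
ŷ(98.1) = 0.473337 + 10.314844·98.1 = 1012.359540
residual = y − ŷ = 994.36 − 1012.359540 = -17.999540

-18.000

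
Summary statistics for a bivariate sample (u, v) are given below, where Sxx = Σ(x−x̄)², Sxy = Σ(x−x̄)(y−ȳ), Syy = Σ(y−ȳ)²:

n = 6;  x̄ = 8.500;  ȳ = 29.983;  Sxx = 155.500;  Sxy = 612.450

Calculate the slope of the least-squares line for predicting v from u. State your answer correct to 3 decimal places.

b = Sxy/Sxx = 612.45/155.5 = 3.938585

3.939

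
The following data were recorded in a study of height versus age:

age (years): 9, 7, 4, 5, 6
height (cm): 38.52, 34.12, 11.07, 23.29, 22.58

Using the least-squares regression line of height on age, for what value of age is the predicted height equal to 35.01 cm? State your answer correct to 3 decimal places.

n = 5, Σx = 31, Σy = 129.58, Σxy = 881.73, Σx² = 207
Sxx = Σx² − (Σx)²/n = 207 − 192.2 = 14.8
Sxy = Σxy − (Σx)(Σy)/n = 881.73 − 803.396 = 78.334
b = Sxy/Sxx = 78.334/14.8 = 5.292838
a = ȳ − b·x̄ = 25.916 − 5.292838·6.2 = -6.899595
Set a + b·x = 35.01: x = (35.01 − (-6.899595)) / 5.292838 = 7.918171

7.918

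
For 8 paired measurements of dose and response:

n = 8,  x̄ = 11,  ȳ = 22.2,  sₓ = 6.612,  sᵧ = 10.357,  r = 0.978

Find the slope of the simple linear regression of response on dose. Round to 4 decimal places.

b = r · sᵧ/sₓ = 0.978 · 10.357/6.612 = 1.531934

1.5319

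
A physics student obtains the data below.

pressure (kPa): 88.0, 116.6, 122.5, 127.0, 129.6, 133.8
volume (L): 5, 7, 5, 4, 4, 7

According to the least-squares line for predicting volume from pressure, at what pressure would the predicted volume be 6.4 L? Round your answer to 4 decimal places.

410.4164

n = 6, Σx = 717.5, Σy = 32, Σxy = 3831.7, Σx² = 87173.41
Sxx = Σx² − (Σx)²/n = 87173.41 − 85801.041667 = 1372.368333
Sxy = Σxy − (Σx)(Σy)/n = 3831.7 − 3826.666667 = 5.033333
b = Sxy/Sxx = 5.033333/1372.368333 = 0.003668
a = ȳ − b·x̄ = 5.333333 − 0.003668·119.583333 = 4.894746
Set a + b·x = 6.4: x = (6.4 − 4.894746) / 0.003668 = 410.416358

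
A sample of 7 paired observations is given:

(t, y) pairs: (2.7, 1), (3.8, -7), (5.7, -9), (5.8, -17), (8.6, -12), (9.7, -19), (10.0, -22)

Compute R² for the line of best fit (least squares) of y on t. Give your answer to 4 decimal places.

n = 7, Σx = 46.3, Σy = -85, Σxy = -681.3, Σx² = 355.91, Σy² = 1409
Sxx = Σx² − (Σx)²/n = 355.91 − 306.241429 = 49.668571
Sxy = Σxy − (Σx)(Σy)/n = -681.3 − (-562.214286) = -119.085714
Syy = Σy² − (Σy)²/n = 1409 − 1032.142857 = 376.857143
R² = Sxy²/(Sxx·Syy) = (-119.085714)²/(49.668571·376.857143) = 0.757637

0.7576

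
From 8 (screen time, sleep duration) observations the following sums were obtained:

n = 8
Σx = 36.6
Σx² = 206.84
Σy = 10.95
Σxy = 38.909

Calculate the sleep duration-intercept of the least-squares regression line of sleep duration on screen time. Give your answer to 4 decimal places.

2.6679

Sxx = Σx² − (Σx)²/n = 206.84 − 167.445 = 39.395
Sxy = Σxy − (Σx)(Σy)/n = 38.909 − 50.09625 = -11.18725
b = Sxy/Sxx = -11.18725/39.395 = -0.283976
a = ȳ − b·x̄ = 1.36875 − (-0.283976)·4.575 = 2.667942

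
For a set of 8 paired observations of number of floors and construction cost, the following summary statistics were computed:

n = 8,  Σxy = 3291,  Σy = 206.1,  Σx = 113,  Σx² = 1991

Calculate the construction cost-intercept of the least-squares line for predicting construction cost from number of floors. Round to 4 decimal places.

Sxx = Σx² − (Σx)²/n = 1991 − 1596.125 = 394.875
Sxy = Σxy − (Σx)(Σy)/n = 3291 − 2911.1625 = 379.8375
b = Sxy/Sxx = 379.8375/394.875 = 0.961918
a = ȳ − b·x̄ = 25.7625 − 0.961918·14.125 = 12.175404

12.1754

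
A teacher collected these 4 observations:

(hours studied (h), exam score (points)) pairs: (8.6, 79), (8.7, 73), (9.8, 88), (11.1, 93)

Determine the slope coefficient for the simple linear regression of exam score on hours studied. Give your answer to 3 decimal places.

n = 4, Σx = 38.2, Σy = 333, Σxy = 3209.2, Σx² = 368.9
Sxx = Σx² − (Σx)²/n = 368.9 − 364.81 = 4.09
Sxy = Σxy − (Σx)(Σy)/n = 3209.2 − 3180.15 = 29.05
b = Sxy/Sxx = 29.05/4.09 = 7.102689

7.103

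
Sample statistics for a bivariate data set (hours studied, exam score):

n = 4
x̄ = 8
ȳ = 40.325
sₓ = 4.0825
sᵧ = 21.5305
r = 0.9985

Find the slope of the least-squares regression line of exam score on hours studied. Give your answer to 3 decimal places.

b = r · sᵧ/sₓ = 0.9985 · 21.5305/4.0825 = 5.265941

5.266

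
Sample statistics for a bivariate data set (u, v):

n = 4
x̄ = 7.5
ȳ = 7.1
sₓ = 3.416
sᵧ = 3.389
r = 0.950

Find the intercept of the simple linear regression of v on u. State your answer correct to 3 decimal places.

0.031

b = r · sᵧ/sₓ = 0.95 · 3.389/3.416 = 0.942491
a = ȳ − b·x̄ = 7.1 − 0.942491·7.5 = 0.031316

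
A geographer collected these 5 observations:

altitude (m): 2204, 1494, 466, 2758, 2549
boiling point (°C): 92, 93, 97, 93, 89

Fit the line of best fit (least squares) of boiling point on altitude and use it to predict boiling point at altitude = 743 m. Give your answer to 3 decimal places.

n = 5, Σx = 9471, Σy = 464, Σxy = 870267, Σx² = 21410773
Sxx = Σx² − (Σx)²/n = 21410773 − 17939968.2 = 3470804.8
Sxy = Σxy − (Σx)(Σy)/n = 870267 − 878908.8 = -8641.8
b = Sxy/Sxx = -8641.8/3470804.8 = -0.002490
a = ȳ − b·x̄ = 92.8 − (-0.002490)·1894.2 = 97.516283
ŷ(743) = a + b·743 = 97.516283 + (-0.002490)·743 = 95.666321

95.666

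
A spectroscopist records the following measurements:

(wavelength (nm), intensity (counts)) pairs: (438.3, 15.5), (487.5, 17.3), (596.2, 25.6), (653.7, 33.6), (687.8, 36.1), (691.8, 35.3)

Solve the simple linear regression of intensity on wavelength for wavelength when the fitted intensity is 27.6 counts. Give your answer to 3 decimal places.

596.869

n = 6, Σx = 3555.3, Σy = 163.4, Σxy = 101704.56, Σx² = 2164197.35
Sxx = Σx² − (Σx)²/n = 2164197.35 − 2106693.015 = 57504.335
Sxy = Σxy − (Σx)(Σy)/n = 101704.56 − 96822.67 = 4881.89
b = Sxy/Sxx = 4881.89/57504.335 = 0.084896
a = ȳ − b·x̄ = 27.233333 − 0.084896·592.55 = -23.071812
Set a + b·x = 27.6: x = (27.6 − (-23.071812)) / 0.084896 = 596.869008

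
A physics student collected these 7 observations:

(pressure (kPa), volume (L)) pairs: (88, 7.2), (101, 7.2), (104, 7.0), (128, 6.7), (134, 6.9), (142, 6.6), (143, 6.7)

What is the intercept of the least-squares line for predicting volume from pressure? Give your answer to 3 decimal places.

8.123

n = 7, Σx = 840, Σy = 48.3, Σxy = 5766.3, Σx² = 103714
Sxx = Σx² − (Σx)²/n = 103714 − 100800 = 2914
Sxy = Σxy − (Σx)(Σy)/n = 5766.3 − 5796 = -29.7
b = Sxy/Sxx = -29.7/2914 = -0.010192
a = ȳ − b·x̄ = 6.9 − (-0.010192)·120 = 8.123061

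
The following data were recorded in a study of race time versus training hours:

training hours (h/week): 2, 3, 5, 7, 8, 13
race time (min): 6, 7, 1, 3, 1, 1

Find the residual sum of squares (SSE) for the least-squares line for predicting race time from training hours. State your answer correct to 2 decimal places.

16.33

n = 6, Σx = 38, Σy = 19, Σxy = 80, Σx² = 320, Σy² = 97
Sxx = Σx² − (Σx)²/n = 320 − 240.666667 = 79.333333
Sxy = Σxy − (Σx)(Σy)/n = 80 − 120.333333 = -40.333333
Syy = Σy² − (Σy)²/n = 97 − 60.166667 = 36.833333
b = Sxy/Sxx = -40.333333/79.333333 = -0.508403
SSE = Syy − b·Sxy = 36.833333 − (-0.508403)·(-40.333333) = 16.327731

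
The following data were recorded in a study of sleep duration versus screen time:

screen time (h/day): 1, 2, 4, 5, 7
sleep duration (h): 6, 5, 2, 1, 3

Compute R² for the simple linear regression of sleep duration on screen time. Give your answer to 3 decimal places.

n = 5, Σx = 19, Σy = 17, Σxy = 50, Σx² = 95, Σy² = 75
Sxx = Σx² − (Σx)²/n = 95 − 72.2 = 22.8
Sxy = Σxy − (Σx)(Σy)/n = 50 − 64.6 = -14.6
Syy = Σy² − (Σy)²/n = 75 − 57.8 = 17.2
R² = Sxy²/(Sxx·Syy) = (-14.6)²/(22.8·17.2) = 0.543554

0.544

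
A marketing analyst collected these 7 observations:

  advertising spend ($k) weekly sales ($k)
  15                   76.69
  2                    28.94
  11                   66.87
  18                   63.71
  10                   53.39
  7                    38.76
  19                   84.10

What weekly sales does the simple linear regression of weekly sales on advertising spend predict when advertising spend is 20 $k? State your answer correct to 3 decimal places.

n = 7, Σx = 82, Σy = 412.46, Σxy = 5493.7, Σx² = 1184
Sxx = Σx² − (Σx)²/n = 1184 − 960.571429 = 223.428571
Sxy = Σxy − (Σx)(Σy)/n = 5493.7 − 4831.674286 = 662.025714
b = Sxy/Sxx = 662.025714/223.428571 = 2.963031
a = ȳ − b·x̄ = 58.922857 − 2.963031·11.714286 = 24.213069
ŷ(20) = a + b·20 = 24.213069 + 2.963031·20 = 83.473683

83.474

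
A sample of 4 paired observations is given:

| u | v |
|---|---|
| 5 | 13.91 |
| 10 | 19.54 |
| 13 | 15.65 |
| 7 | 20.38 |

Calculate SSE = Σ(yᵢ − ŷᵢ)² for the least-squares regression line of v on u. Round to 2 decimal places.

28.44

n = 4, Σx = 35, Σy = 69.48, Σxy = 611.06, Σx² = 343, Σy² = 1235.5666
Sxx = Σx² − (Σx)²/n = 343 − 306.25 = 36.75
Sxy = Σxy − (Σx)(Σy)/n = 611.06 − 607.95 = 3.11
Syy = Σy² − (Σy)²/n = 1235.5666 − 1206.8676 = 28.699
b = Sxy/Sxx = 3.11/36.75 = 0.084626
SSE = Syy − b·Sxy = 28.699 − 0.084626·3.11 = 28.435814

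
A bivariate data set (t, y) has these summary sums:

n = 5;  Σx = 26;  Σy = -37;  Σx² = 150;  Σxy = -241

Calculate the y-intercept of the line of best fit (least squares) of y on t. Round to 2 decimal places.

Sxx = Σx² − (Σx)²/n = 150 − 135.2 = 14.8
Sxy = Σxy − (Σx)(Σy)/n = -241 − (-192.4) = -48.6
b = Sxy/Sxx = -48.6/14.8 = -3.283784
a = ȳ − b·x̄ = -7.4 − (-3.283784)·5.2 = 9.675676

9.68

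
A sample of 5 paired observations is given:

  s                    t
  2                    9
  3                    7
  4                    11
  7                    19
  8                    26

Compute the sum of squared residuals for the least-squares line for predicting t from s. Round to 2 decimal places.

21.85

n = 5, Σx = 24, Σy = 72, Σxy = 424, Σx² = 142, Σy² = 1288
Sxx = Σx² − (Σx)²/n = 142 − 115.2 = 26.8
Sxy = Σxy − (Σx)(Σy)/n = 424 − 345.6 = 78.4
Syy = Σy² − (Σy)²/n = 1288 − 1036.8 = 251.2
b = Sxy/Sxx = 78.4/26.8 = 2.925373
SSE = Syy − b·Sxy = 251.2 − 2.925373·78.4 = 21.850746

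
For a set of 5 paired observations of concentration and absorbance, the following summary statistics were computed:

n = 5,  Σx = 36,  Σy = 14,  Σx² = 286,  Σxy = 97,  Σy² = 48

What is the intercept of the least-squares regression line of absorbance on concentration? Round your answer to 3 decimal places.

3.821

Sxx = Σx² − (Σx)²/n = 286 − 259.2 = 26.8
Sxy = Σxy − (Σx)(Σy)/n = 97 − 100.8 = -3.8
b = Sxy/Sxx = -3.8/26.8 = -0.141791
a = ȳ − b·x̄ = 2.8 − (-0.141791)·7.2 = 3.820896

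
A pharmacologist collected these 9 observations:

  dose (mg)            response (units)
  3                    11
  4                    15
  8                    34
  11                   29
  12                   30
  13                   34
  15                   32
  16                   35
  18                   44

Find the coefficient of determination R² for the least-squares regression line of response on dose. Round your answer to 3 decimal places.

0.812

n = 9, Σx = 100, Σy = 264, Σxy = 3318, Σx² = 1328, Σy² = 8584
Sxx = Σx² − (Σx)²/n = 1328 − 1111.111111 = 216.888889
Sxy = Σxy − (Σx)(Σy)/n = 3318 − 2933.333333 = 384.666667
Syy = Σy² − (Σy)²/n = 8584 − 7744 = 840
R² = Sxy²/(Sxx·Syy) = (384.666667)²/(216.888889·840) = 0.812180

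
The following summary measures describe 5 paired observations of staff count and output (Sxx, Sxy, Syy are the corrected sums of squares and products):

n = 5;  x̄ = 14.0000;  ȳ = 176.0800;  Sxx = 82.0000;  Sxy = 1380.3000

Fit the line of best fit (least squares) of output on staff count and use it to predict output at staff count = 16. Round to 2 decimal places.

209.75

b = Sxy/Sxx = 1380.3/82 = 16.832927
a = ȳ − b·x̄ = 176.08 − 16.832927·14 = -59.580976
ŷ(16) = a + b·16 = -59.580976 + 16.832927·16 = 209.745854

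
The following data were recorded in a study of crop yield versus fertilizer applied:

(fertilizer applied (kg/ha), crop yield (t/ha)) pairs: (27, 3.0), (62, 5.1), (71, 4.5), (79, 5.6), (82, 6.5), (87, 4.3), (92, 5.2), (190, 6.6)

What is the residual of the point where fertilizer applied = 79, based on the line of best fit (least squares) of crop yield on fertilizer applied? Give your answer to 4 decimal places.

0.6334

n = 8, Σx = 690, Σy = 40.8, Σxy = 3798.6, Σx² = 74712
Sxx = Σx² − (Σx)²/n = 74712 − 59512.5 = 15199.5
Sxy = Σxy − (Σx)(Σy)/n = 3798.6 − 3519 = 279.6
b = Sxy/Sxx = 279.6/15199.5 = 0.018395
a = ȳ − b·x̄ = 5.1 − 0.018395·86.25 = 3.513402
ŷ(79) = 3.513402 + 0.018395·79 = 4.966634
residual = y − ŷ = 5.6 − 4.966634 = 0.633366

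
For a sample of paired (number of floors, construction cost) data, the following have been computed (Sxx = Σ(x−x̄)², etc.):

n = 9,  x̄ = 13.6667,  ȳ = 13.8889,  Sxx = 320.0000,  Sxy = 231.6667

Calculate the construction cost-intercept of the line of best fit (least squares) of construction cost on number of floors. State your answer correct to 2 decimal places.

b = Sxy/Sxx = 231.6667/320 = 0.723958
a = ȳ − b·x̄ = 13.8889 − 0.723958·13.6667 = 3.994777

3.99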